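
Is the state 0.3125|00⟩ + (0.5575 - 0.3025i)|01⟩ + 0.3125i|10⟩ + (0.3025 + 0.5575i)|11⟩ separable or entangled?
Separable

Writing the state as a|00⟩ + b|01⟩ + c|10⟩ + d|11⟩, it is a product state iff ad − bc = 0.
Here (a, b, c, d) = (0.3125, (0.5575 - 0.3025i), 0.3125i, (0.3025 + 0.5575i)): ad − bc = (0.3125)(0.3025 + 0.5575i) − (0.5575 - 0.3025i)(0.3125i) = 0, so the state is separable.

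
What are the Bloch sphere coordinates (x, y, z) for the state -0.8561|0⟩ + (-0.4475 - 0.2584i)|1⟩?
(0.7662, 0.4424, 0.4659)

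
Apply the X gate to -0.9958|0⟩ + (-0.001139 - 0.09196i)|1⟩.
(-0.001139 - 0.09196i)|0⟩ - 0.9958|1⟩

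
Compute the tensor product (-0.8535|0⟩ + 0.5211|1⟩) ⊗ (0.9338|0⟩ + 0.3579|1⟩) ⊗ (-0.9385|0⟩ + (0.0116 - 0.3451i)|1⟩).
0.748|000⟩ + (-0.009245 + 0.275i)|001⟩ + 0.2867|010⟩ + (-0.003543 + 0.1054i)|011⟩ - 0.4567|100⟩ + (0.005645 - 0.1679i)|101⟩ - 0.175|110⟩ + (0.002163 - 0.06436i)|111⟩

amp(|b₁b₂…⟩) = product of the factor amplitudes for bits b₁, b₂, …; only kets whose every factor amplitude is nonzero survive.
|000⟩: (-0.8535)(0.9338)(-0.9385) = 0.748
|001⟩: (-0.8535)(0.9338)(0.0116 - 0.3451i) = (-0.009245 + 0.275i)
|010⟩: (-0.8535)(0.3579)(-0.9385) = 0.2867
|011⟩: (-0.8535)(0.3579)(0.0116 - 0.3451i) = (-0.003543 + 0.1054i)
|100⟩: (0.5211)(0.9338)(-0.9385) = -0.4567
|101⟩: (0.5211)(0.9338)(0.0116 - 0.3451i) = (0.005645 - 0.1679i)
|110⟩: (0.5211)(0.3579)(-0.9385) = -0.175
|111⟩: (0.5211)(0.3579)(0.0116 - 0.3451i) = (0.002163 - 0.06436i)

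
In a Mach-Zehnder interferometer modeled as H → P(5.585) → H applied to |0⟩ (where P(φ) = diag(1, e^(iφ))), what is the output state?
(0.883 - 0.3214i)|0⟩ + (0.117 + 0.3214i)|1⟩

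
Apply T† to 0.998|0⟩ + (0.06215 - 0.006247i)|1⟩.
0.998|0⟩ + (0.03953 - 0.04836i)|1⟩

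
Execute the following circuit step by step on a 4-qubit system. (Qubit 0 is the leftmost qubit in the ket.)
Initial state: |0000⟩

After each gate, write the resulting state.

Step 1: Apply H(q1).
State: 1/√2|0000⟩ + 1/√2|0100⟩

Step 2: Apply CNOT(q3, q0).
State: 1/√2|0000⟩ + 1/√2|0100⟩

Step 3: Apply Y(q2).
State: (1/√2)i|0010⟩ + (1/√2)i|0110⟩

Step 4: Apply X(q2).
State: (1/√2)i|0000⟩ + (1/√2)i|0100⟩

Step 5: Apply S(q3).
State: (1/√2)i|0000⟩ + (1/√2)i|0100⟩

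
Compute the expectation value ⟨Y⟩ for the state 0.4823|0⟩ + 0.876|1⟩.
0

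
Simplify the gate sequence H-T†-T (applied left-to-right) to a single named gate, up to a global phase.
H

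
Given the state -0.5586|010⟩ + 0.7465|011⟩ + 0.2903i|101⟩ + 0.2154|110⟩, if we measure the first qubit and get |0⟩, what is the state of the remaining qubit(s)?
-0.5991|10⟩ + 0.8007|11⟩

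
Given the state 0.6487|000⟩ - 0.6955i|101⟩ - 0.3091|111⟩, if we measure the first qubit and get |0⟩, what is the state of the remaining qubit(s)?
|00⟩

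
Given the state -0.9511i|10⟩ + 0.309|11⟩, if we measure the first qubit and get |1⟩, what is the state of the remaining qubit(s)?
-0.9511i|0⟩ + 0.309|1⟩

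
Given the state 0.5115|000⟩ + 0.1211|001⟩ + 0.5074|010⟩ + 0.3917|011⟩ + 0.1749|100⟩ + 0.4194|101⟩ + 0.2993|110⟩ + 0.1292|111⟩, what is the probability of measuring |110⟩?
0.08958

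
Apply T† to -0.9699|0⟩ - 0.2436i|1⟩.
-0.9699|0⟩ + (-0.1723 - 0.1723i)|1⟩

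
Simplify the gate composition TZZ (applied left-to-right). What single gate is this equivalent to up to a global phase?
T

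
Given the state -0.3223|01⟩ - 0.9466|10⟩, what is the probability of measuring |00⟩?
0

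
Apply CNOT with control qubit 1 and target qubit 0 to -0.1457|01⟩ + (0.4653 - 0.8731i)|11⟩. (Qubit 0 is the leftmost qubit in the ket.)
(0.4653 - 0.8731i)|01⟩ - 0.1457|11⟩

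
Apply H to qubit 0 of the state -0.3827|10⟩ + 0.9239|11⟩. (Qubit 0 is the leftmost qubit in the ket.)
-0.2706|00⟩ + 0.6533|01⟩ + 0.2706|10⟩ - 0.6533|11⟩

H on qubit 0 mixes each pair of kets that differ only in qubit 0: amplitudes (a, b) of (|…0…⟩, |…1…⟩) become ((a + b)/√2, (a − b)/√2). Kets absent from the input have amplitude 0.
(|00⟩, |10⟩): (a, b) = (0, -0.3827) → (-0.2706, 0.2706)
(|01⟩, |11⟩): (a, b) = (0, 0.9239) → (0.6533, -0.6533)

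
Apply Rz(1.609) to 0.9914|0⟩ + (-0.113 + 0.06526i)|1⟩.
(0.6875 - 0.7143i)|0⟩ + (-0.1254 - 0.03616i)|1⟩

Rz(1.609) = [[e^(−iθ/2), 0], [0, e^(iθ/2)]] with e^(±iθ/2) = cos(θ/2) ± i·sin(θ/2); θ = 1.609, cos(θ/2) ≈ 0.693472, sin(θ/2) ≈ 0.720484.
With a = amp(|0⟩) = 0.9914 and b = amp(|1⟩) = (-0.113 + 0.06526i):
new amp(|0⟩) = (0.693472 - 0.720484i)·a = (0.6875 - 0.7143i)
new amp(|1⟩) = (0.693472 + 0.720484i)·b = (-0.1254 - 0.03616i)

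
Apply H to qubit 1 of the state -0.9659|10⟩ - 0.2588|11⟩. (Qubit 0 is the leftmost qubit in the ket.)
-0.866|10⟩ - 0.5|11⟩

H on qubit 1 mixes each pair of kets that differ only in qubit 1: amplitudes (a, b) of (|…0…⟩, |…1…⟩) become ((a + b)/√2, (a − b)/√2). Kets absent from the input have amplitude 0.
(|10⟩, |11⟩): (a, b) = (-0.9659, -0.2588) → (-0.866, -0.5)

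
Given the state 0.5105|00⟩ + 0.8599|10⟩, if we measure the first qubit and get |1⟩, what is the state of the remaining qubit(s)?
|0⟩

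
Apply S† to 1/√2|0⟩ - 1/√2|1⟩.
1/√2|0⟩ + (1/√2)i|1⟩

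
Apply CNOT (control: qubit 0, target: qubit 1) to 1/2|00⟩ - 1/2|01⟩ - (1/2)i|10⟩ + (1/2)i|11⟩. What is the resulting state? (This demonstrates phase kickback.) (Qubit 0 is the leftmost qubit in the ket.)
1/2|00⟩ - 1/2|01⟩ + (1/2)i|10⟩ - (1/2)i|11⟩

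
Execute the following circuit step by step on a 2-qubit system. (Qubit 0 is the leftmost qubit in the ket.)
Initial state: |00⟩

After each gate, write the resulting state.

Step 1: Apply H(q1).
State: 1/√2|00⟩ + 1/√2|01⟩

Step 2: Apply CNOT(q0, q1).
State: 1/√2|00⟩ + 1/√2|01⟩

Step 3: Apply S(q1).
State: 1/√2|00⟩ + (1/√2)i|01⟩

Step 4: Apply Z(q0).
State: 1/√2|00⟩ + (1/√2)i|01⟩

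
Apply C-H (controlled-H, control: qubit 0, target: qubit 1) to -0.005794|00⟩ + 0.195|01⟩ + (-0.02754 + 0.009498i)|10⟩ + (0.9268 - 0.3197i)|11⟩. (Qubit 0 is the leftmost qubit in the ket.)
-0.005794|00⟩ + 0.195|01⟩ + (0.6359 - 0.2193i)|10⟩ + (-0.6748 + 0.2328i)|11⟩

C-H leaves the control-|0⟩ kets |00⟩, |01⟩ unchanged and applies H to qubit 1 on the control-|1⟩ pair (|10⟩, |11⟩).
H = [[1/√2, 1/√2], [1/√2, -1/√2]].
With a = amp(|10⟩) = (-0.02754 + 0.009498i) and b = amp(|11⟩) = (0.9268 - 0.3197i):
new amp(|10⟩) = (1/√2)·a + (1/√2)·b = (0.6359 - 0.2193i)
new amp(|11⟩) = (1/√2)·a + (-1/√2)·b = (-0.6748 + 0.2328i)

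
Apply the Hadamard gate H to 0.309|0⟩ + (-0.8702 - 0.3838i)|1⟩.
(-0.3968 - 0.2714i)|0⟩ + (0.8338 + 0.2714i)|1⟩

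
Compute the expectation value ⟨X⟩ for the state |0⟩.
0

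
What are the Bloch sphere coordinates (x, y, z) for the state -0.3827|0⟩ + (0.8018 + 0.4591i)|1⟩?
(-0.6137, -0.3514, -0.7072)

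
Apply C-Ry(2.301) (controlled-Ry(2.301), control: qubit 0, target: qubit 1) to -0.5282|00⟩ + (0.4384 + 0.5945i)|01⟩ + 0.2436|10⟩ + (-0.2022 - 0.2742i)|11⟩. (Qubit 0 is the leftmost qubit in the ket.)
-0.5282|00⟩ + (0.4384 + 0.5945i)|01⟩ + (0.284 + 0.2503i)|10⟩ + (0.1399 - 0.1119i)|11⟩

C-Ry(2.301) leaves the control-|0⟩ kets |00⟩, |01⟩ unchanged and applies Ry(2.301) to qubit 1 on the control-|1⟩ pair (|10⟩, |11⟩).
Ry(2.301) = [[cos(θ/2), −sin(θ/2)], [sin(θ/2), cos(θ/2)]]; θ = 2.301, cos(θ/2) ≈ 0.408031, sin(θ/2) ≈ 0.912968.
With a = amp(|10⟩) = 0.2436 and b = amp(|11⟩) = (-0.2022 - 0.2742i):
new amp(|10⟩) = (0.408031)·a + (-0.912968)·b = (0.284 + 0.2503i)
new amp(|11⟩) = (0.912968)·a + (0.408031)·b = (0.1399 - 0.1119i)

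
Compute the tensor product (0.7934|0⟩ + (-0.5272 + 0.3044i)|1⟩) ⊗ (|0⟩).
0.7934|00⟩ + (-0.5272 + 0.3044i)|10⟩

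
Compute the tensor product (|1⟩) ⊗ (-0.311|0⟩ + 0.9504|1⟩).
-0.311|10⟩ + 0.9504|11⟩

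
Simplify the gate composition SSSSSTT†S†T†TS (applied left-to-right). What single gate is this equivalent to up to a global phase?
S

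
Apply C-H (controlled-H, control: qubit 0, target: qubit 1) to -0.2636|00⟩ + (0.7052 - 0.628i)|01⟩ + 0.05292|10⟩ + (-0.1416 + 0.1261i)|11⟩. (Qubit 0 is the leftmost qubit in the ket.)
-0.2636|00⟩ + (0.7052 - 0.628i)|01⟩ + (-0.06271 + 0.08917i)|10⟩ + (0.1375 - 0.08917i)|11⟩

C-H leaves the control-|0⟩ kets |00⟩, |01⟩ unchanged and applies H to qubit 1 on the control-|1⟩ pair (|10⟩, |11⟩).
H = [[1/√2, 1/√2], [1/√2, -1/√2]].
With a = amp(|10⟩) = 0.05292 and b = amp(|11⟩) = (-0.1416 + 0.1261i):
new amp(|10⟩) = (1/√2)·a + (1/√2)·b = (-0.06271 + 0.08917i)
new amp(|11⟩) = (1/√2)·a + (-1/√2)·b = (0.1375 - 0.08917i)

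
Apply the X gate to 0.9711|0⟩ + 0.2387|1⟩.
0.2387|0⟩ + 0.9711|1⟩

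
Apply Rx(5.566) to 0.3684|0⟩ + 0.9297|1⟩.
(-0.345 - 0.3263i)|0⟩ + (-0.8706 - 0.1293i)|1⟩

Rx(5.566) = [[cos(θ/2), −i·sin(θ/2)], [−i·sin(θ/2), cos(θ/2)]]; θ = 5.566, cos(θ/2) ≈ -0.936392, sin(θ/2) ≈ 0.350957.
With a = amp(|0⟩) = 0.3684 and b = amp(|1⟩) = 0.9297:
new amp(|0⟩) = (-0.936392)·a + (-0.350957i)·b = (-0.345 - 0.3263i)
new amp(|1⟩) = (-0.350957i)·a + (-0.936392)·b = (-0.8706 - 0.1293i)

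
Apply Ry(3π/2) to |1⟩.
-1/√2|0⟩ - 1/√2|1⟩

Ry(3π/2) = [[cos(θ/2), −sin(θ/2)], [sin(θ/2), cos(θ/2)]]; θ = 3π/2, cos(θ/2) ≈ -0.707107, sin(θ/2) ≈ 0.707107.
With a = amp(|0⟩) = 0 and b = amp(|1⟩) = 1:
new amp(|0⟩) = (-0.707107)·a + (-0.707107)·b = -1/√2
new amp(|1⟩) = (0.707107)·a + (-0.707107)·b = -1/√2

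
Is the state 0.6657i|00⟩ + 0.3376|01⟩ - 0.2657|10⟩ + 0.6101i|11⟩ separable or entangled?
Entangled

Writing the state as a|00⟩ + b|01⟩ + c|10⟩ + d|11⟩, it is a product state iff ad − bc = 0.
Here (a, b, c, d) = (0.6657i, 0.3376, -0.2657, 0.6101i): ad − bc = (0.6657i)(0.6101i) − (0.3376)(-0.2657) = -0.3164 ≠ 0, so the state is entangled.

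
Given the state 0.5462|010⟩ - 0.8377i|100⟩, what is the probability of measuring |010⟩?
0.2983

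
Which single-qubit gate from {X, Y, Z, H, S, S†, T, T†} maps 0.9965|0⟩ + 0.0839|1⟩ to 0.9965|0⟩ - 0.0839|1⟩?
Z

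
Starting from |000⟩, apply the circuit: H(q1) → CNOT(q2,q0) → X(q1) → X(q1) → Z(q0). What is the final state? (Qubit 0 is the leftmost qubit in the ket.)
1/√2|000⟩ + 1/√2|010⟩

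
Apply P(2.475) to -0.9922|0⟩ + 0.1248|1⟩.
-0.9922|0⟩ + (-0.09808 + 0.07717i)|1⟩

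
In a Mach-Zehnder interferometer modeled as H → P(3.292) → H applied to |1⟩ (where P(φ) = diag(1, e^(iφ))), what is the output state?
(0.9944 + 0.07492i)|0⟩ + (0.005645 - 0.07492i)|1⟩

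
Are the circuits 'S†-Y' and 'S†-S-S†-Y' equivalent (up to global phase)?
Yes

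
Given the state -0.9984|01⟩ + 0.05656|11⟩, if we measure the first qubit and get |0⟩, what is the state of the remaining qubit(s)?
-|1⟩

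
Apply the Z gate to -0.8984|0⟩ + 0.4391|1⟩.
-0.8984|0⟩ - 0.4391|1⟩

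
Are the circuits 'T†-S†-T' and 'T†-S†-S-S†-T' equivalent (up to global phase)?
Yes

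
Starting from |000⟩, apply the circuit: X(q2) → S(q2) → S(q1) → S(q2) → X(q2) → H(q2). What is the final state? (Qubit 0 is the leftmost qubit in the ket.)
-1/√2|000⟩ - 1/√2|001⟩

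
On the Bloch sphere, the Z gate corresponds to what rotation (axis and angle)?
Rotation by π around the z-axis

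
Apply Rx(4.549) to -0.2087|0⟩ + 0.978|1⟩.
(0.135 - 0.7457i)|0⟩ + (-0.6328 + 0.1591i)|1⟩

Rx(4.549) = [[cos(θ/2), −i·sin(θ/2)], [−i·sin(θ/2), cos(θ/2)]]; θ = 4.549, cos(θ/2) ≈ -0.647046, sin(θ/2) ≈ 0.762451.
With a = amp(|0⟩) = -0.2087 and b = amp(|1⟩) = 0.978:
new amp(|0⟩) = (-0.647046)·a + (-0.762451i)·b = (0.135 - 0.7457i)
new amp(|1⟩) = (-0.762451i)·a + (-0.647046)·b = (-0.6328 + 0.1591i)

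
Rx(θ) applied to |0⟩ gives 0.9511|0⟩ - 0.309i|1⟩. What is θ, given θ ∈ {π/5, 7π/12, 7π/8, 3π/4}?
π/5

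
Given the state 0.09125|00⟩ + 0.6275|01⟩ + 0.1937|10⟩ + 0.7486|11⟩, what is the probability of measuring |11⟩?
0.5604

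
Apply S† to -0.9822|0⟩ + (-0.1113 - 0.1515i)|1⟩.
-0.9822|0⟩ + (-0.1515 + 0.1113i)|1⟩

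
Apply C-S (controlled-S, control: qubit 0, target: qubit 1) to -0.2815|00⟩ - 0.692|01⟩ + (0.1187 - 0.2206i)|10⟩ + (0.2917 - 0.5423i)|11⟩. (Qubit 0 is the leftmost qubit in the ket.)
-0.2815|00⟩ - 0.692|01⟩ + (0.1187 - 0.2206i)|10⟩ + (0.5423 + 0.2917i)|11⟩

C-S leaves the control-|0⟩ kets |00⟩, |01⟩ unchanged and applies S to qubit 1 on the control-|1⟩ pair (|10⟩, |11⟩).
S = [[1, 0], [0, i]].
With a = amp(|10⟩) = (0.1187 - 0.2206i) and b = amp(|11⟩) = (0.2917 - 0.5423i):
new amp(|10⟩) = (1)·a = (0.1187 - 0.2206i)
new amp(|11⟩) = (i)·b = (0.5423 + 0.2917i)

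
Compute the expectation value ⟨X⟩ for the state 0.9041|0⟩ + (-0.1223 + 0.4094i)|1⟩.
-0.2211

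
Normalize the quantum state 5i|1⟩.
i|1⟩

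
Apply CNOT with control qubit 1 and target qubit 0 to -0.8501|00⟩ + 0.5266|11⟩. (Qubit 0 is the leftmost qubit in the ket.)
-0.8501|00⟩ + 0.5266|01⟩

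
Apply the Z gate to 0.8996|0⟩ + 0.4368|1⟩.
0.8996|0⟩ - 0.4368|1⟩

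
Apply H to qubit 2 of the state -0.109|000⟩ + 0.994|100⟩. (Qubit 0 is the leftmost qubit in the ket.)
-0.07707|000⟩ - 0.07707|001⟩ + 0.7029|100⟩ + 0.7029|101⟩

H on qubit 2 mixes each pair of kets that differ only in qubit 2: amplitudes (a, b) of (|…0…⟩, |…1…⟩) become ((a + b)/√2, (a − b)/√2). Kets absent from the input have amplitude 0.
(|000⟩, |001⟩): (a, b) = (-0.109, 0) → (-0.07707, -0.07707)
(|100⟩, |101⟩): (a, b) = (0.994, 0) → (0.7029, 0.7029)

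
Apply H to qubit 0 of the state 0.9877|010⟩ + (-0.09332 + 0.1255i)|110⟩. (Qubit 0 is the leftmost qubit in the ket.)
(0.6324 + 0.08874i)|010⟩ + (0.7644 - 0.08874i)|110⟩

H on qubit 0 mixes each pair of kets that differ only in qubit 0: amplitudes (a, b) of (|…0…⟩, |…1…⟩) become ((a + b)/√2, (a − b)/√2). Kets absent from the input have amplitude 0.
(|010⟩, |110⟩): (a, b) = (0.9877, (-0.09332 + 0.1255i)) → ((0.6324 + 0.08874i), (0.7644 - 0.08874i))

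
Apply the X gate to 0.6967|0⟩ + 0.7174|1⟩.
0.7174|0⟩ + 0.6967|1⟩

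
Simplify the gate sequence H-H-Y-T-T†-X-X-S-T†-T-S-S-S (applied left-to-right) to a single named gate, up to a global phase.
Y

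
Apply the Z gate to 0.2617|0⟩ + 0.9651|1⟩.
0.2617|0⟩ - 0.9651|1⟩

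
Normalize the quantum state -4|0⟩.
-|0⟩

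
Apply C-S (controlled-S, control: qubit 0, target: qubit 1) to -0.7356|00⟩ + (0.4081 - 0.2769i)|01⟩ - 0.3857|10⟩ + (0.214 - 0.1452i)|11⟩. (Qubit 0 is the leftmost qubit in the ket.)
-0.7356|00⟩ + (0.4081 - 0.2769i)|01⟩ - 0.3857|10⟩ + (0.1452 + 0.214i)|11⟩

C-S leaves the control-|0⟩ kets |00⟩, |01⟩ unchanged and applies S to qubit 1 on the control-|1⟩ pair (|10⟩, |11⟩).
S = [[1, 0], [0, i]].
With a = amp(|10⟩) = -0.3857 and b = amp(|11⟩) = (0.214 - 0.1452i):
new amp(|10⟩) = (1)·a = -0.3857
new amp(|11⟩) = (i)·b = (0.1452 + 0.214i)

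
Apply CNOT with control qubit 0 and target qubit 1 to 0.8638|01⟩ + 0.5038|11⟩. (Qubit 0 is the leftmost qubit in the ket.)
0.8638|01⟩ + 0.5038|10⟩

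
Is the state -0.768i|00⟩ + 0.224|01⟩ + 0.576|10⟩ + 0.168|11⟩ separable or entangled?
Entangled

Writing the state as a|00⟩ + b|01⟩ + c|10⟩ + d|11⟩, it is a product state iff ad − bc = 0.
Here (a, b, c, d) = (-0.768i, 0.224, 0.576, 0.168): ad − bc = (-0.768i)(0.168) − (0.224)(0.576) = (-0.129 - 0.129i) ≠ 0, so the state is entangled.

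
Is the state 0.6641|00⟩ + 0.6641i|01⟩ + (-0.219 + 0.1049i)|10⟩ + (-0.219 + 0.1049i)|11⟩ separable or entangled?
Entangled

Writing the state as a|00⟩ + b|01⟩ + c|10⟩ + d|11⟩, it is a product state iff ad − bc = 0.
Here (a, b, c, d) = (0.6641, 0.6641i, (-0.219 + 0.1049i), (-0.219 + 0.1049i)): ad − bc = (0.6641)(-0.219 + 0.1049i) − (0.6641i)(-0.219 + 0.1049i) = (-0.07577 + 0.2151i) ≠ 0, so the state is entangled.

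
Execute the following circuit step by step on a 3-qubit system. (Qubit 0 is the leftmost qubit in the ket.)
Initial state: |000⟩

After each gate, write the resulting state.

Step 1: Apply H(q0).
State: 1/√2|000⟩ + 1/√2|100⟩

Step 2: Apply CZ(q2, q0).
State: 1/√2|000⟩ + 1/√2|100⟩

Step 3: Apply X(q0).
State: 1/√2|000⟩ + 1/√2|100⟩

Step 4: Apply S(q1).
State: 1/√2|000⟩ + 1/√2|100⟩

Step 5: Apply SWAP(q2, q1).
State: 1/√2|000⟩ + 1/√2|100⟩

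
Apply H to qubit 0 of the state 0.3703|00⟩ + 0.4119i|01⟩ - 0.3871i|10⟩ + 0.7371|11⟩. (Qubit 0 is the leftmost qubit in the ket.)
(0.2618 - 0.2737i)|00⟩ + (0.5212 + 0.2913i)|01⟩ + (0.2618 + 0.2737i)|10⟩ + (-0.5212 + 0.2913i)|11⟩

H on qubit 0 mixes each pair of kets that differ only in qubit 0: amplitudes (a, b) of (|…0…⟩, |…1…⟩) become ((a + b)/√2, (a − b)/√2). Kets absent from the input have amplitude 0.
(|00⟩, |10⟩): (a, b) = (0.3703, -0.3871i) → ((0.2618 - 0.2737i), (0.2618 + 0.2737i))
(|01⟩, |11⟩): (a, b) = (0.4119i, 0.7371) → ((0.5212 + 0.2913i), (-0.5212 + 0.2913i))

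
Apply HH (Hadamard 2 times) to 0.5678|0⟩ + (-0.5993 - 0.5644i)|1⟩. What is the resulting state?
0.5678|0⟩ + (-0.5993 - 0.5644i)|1⟩

H² = I, so an even number of Hadamards cancels: H^2 = I and the state is unchanged.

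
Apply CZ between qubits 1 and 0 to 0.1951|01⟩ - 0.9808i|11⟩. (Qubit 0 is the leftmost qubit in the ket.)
0.1951|01⟩ + 0.9808i|11⟩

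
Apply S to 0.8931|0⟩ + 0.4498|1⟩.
0.8931|0⟩ + 0.4498i|1⟩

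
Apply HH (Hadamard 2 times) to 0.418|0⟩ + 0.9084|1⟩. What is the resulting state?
0.418|0⟩ + 0.9084|1⟩

H² = I, so an even number of Hadamards cancels: H^2 = I and the state is unchanged.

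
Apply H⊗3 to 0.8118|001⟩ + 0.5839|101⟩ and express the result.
0.4935|000⟩ - 0.4935|001⟩ + 0.4935|010⟩ - 0.4935|011⟩ + 0.08057|100⟩ - 0.08057|101⟩ + 0.08057|110⟩ - 0.08057|111⟩

H⊗3 gives amp(|y⟩) = (1/2√2) Σ_x (−1)^(x·y) amp(|x⟩), where x·y is the number of positions in which both x and y have a 1.
|000⟩: (0.8118 + 0.5839)/(2√2) = 0.4935
|001⟩: (-0.8118 - 0.5839)/(2√2) = -0.4935
|010⟩: (0.8118 + 0.5839)/(2√2) = 0.4935
|011⟩: (-0.8118 - 0.5839)/(2√2) = -0.4935
|100⟩: (0.8118 - 0.5839)/(2√2) = 0.08057
|101⟩: (-0.8118 + 0.5839)/(2√2) = -0.08057
|110⟩: (0.8118 - 0.5839)/(2√2) = 0.08057
|111⟩: (-0.8118 + 0.5839)/(2√2) = -0.08057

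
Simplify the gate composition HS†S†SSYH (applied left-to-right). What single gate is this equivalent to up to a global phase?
Y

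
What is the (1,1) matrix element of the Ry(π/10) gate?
0.9877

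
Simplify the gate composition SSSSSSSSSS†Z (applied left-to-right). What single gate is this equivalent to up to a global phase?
Z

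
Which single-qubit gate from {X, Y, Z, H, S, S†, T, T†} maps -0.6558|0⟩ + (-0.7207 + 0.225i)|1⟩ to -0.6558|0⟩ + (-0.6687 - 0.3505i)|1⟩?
T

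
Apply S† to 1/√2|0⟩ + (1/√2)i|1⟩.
1/√2|0⟩ + 1/√2|1⟩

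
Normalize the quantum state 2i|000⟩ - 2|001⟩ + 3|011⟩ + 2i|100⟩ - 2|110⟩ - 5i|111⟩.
0.2828i|000⟩ - 0.2828|001⟩ + 0.4243|011⟩ + 0.2828i|100⟩ - 0.2828|110⟩ - (1/√2)i|111⟩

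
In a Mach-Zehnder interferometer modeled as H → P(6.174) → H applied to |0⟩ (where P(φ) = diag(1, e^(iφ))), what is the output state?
(0.997 - 0.05448i)|0⟩ + (0.002977 + 0.05448i)|1⟩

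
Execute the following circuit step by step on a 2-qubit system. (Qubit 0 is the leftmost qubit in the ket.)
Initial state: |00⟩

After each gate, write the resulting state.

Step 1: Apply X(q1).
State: |01⟩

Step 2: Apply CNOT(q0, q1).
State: |01⟩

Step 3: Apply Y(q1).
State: -i|00⟩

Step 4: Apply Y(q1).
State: |01⟩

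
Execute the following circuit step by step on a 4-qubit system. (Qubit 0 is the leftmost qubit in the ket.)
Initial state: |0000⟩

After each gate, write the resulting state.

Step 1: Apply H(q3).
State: 1/√2|0000⟩ + 1/√2|0001⟩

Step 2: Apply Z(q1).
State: 1/√2|0000⟩ + 1/√2|0001⟩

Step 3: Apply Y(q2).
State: (1/√2)i|0010⟩ + (1/√2)i|0011⟩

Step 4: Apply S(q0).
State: (1/√2)i|0010⟩ + (1/√2)i|0011⟩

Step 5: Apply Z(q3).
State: (1/√2)i|0010⟩ - (1/√2)i|0011⟩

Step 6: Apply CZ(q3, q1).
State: (1/√2)i|0010⟩ - (1/√2)i|0011⟩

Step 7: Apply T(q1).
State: (1/√2)i|0010⟩ - (1/√2)i|0011⟩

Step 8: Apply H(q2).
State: (1/2)i|0000⟩ - (1/2)i|0001⟩ - (1/2)i|0010⟩ + (1/2)i|0011⟩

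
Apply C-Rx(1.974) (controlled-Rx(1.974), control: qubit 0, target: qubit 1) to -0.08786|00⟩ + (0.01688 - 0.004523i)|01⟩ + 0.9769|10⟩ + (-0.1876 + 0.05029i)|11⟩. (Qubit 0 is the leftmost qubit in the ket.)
-0.08786|00⟩ + (0.01688 - 0.004523i)|01⟩ + (0.5804 + 0.1565i)|10⟩ + (-0.1034 - 0.7874i)|11⟩

C-Rx(1.974) leaves the control-|0⟩ kets |00⟩, |01⟩ unchanged and applies Rx(1.974) to qubit 1 on the control-|1⟩ pair (|10⟩, |11⟩).
Rx(1.974) = [[cos(θ/2), −i·sin(θ/2)], [−i·sin(θ/2), cos(θ/2)]]; θ = 1.974, cos(θ/2) ≈ 0.551195, sin(θ/2) ≈ 0.834376.
With a = amp(|10⟩) = 0.9769 and b = amp(|11⟩) = (-0.1876 + 0.05029i):
new amp(|10⟩) = (0.551195)·a + (-0.834376i)·b = (0.5804 + 0.1565i)
new amp(|11⟩) = (-0.834376i)·a + (0.551195)·b = (-0.1034 - 0.7874i)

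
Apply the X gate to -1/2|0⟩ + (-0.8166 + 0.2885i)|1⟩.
(-0.8166 + 0.2885i)|0⟩ - 1/2|1⟩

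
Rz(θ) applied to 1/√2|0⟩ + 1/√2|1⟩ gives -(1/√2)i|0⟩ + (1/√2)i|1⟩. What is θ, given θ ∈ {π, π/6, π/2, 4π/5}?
π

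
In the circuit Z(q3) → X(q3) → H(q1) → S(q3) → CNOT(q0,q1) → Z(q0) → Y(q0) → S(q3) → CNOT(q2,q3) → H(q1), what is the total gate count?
10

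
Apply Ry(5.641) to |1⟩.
-0.3156|0⟩ - 0.9489|1⟩

Ry(5.641) = [[cos(θ/2), −sin(θ/2)], [sin(θ/2), cos(θ/2)]]; θ = 5.641, cos(θ/2) ≈ -0.948891, sin(θ/2) ≈ 0.315604.
With a = amp(|0⟩) = 0 and b = amp(|1⟩) = 1:
new amp(|0⟩) = (-0.948891)·a + (-0.315604)·b = -0.3156
new amp(|1⟩) = (0.315604)·a + (-0.948891)·b = -0.9489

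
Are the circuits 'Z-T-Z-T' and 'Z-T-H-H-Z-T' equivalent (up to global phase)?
Yes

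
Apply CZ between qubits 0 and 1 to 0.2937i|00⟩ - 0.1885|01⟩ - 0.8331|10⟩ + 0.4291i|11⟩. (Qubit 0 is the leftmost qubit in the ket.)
0.2937i|00⟩ - 0.1885|01⟩ - 0.8331|10⟩ - 0.4291i|11⟩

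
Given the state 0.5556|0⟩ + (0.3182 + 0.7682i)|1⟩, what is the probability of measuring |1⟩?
0.6914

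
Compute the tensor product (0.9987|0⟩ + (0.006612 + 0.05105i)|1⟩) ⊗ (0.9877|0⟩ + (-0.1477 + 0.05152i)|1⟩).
0.9864|00⟩ + (-0.1475 + 0.05145i)|01⟩ + (0.006531 + 0.05042i)|10⟩ + (-0.003607 - 0.007199i)|11⟩

amp(|b₁b₂…⟩) = product of the factor amplitudes for bits b₁, b₂, …; only kets whose every factor amplitude is nonzero survive.
|00⟩: (0.9987)(0.9877) = 0.9864
|01⟩: (0.9987)(-0.1477 + 0.05152i) = (-0.1475 + 0.05145i)
|10⟩: (0.006612 + 0.05105i)(0.9877) = (0.006531 + 0.05042i)
|11⟩: (0.006612 + 0.05105i)(-0.1477 + 0.05152i) = (-0.003607 - 0.007199i)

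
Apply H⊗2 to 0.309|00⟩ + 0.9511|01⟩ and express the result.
0.6301|00⟩ - 0.3211|01⟩ + 0.6301|10⟩ - 0.3211|11⟩

H⊗2 gives amp(|y⟩) = (1/2) Σ_x (−1)^(x·y) amp(|x⟩), where x·y is the number of positions in which both x and y have a 1.
|00⟩: (0.309 + 0.9511)/2 = 0.6301
|01⟩: (0.309 - 0.9511)/2 = -0.3211
|10⟩: (0.309 + 0.9511)/2 = 0.6301
|11⟩: (0.309 - 0.9511)/2 = -0.3211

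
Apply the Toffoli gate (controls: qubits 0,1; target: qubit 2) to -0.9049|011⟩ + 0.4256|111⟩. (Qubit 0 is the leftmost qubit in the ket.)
-0.9049|011⟩ + 0.4256|110⟩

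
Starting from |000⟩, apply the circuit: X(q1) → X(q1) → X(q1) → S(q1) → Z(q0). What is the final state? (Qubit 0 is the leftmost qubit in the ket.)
i|010⟩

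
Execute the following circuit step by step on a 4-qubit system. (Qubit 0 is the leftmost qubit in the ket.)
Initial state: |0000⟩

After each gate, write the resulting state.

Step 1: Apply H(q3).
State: 1/√2|0000⟩ + 1/√2|0001⟩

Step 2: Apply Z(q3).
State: 1/√2|0000⟩ - 1/√2|0001⟩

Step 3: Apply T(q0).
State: 1/√2|0000⟩ - 1/√2|0001⟩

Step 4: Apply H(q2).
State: 1/2|0000⟩ - 1/2|0001⟩ + 1/2|0010⟩ - 1/2|0011⟩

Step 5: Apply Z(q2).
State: 1/2|0000⟩ - 1/2|0001⟩ - 1/2|0010⟩ + 1/2|0011⟩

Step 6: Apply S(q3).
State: 1/2|0000⟩ - (1/2)i|0001⟩ - 1/2|0010⟩ + (1/2)i|0011⟩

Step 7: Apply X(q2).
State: -1/2|0000⟩ + (1/2)i|0001⟩ + 1/2|0010⟩ - (1/2)i|0011⟩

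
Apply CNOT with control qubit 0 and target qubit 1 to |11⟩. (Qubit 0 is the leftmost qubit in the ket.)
|10⟩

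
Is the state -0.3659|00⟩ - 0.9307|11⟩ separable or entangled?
Entangled

Writing the state as a|00⟩ + b|01⟩ + c|10⟩ + d|11⟩, it is a product state iff ad − bc = 0.
Here (a, b, c, d) = (-0.3659, 0, 0, -0.9307): ad − bc = (-0.3659)(-0.9307) − (0)(0) = 0.3405 ≠ 0, so the state is entangled.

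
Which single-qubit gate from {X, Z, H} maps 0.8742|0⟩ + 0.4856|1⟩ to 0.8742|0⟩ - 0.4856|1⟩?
Z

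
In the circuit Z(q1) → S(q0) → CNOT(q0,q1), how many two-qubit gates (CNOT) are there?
1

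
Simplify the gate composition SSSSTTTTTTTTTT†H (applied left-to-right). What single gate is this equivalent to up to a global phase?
H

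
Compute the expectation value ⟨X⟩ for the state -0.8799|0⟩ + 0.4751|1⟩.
-0.8361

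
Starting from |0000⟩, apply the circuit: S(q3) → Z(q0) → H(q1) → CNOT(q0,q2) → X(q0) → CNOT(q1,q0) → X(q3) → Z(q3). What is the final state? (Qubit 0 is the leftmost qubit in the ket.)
-1/√2|0101⟩ - 1/√2|1001⟩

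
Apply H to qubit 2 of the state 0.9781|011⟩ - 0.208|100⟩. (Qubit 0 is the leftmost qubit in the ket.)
0.6916|010⟩ - 0.6916|011⟩ - 0.1471|100⟩ - 0.1471|101⟩

H on qubit 2 mixes each pair of kets that differ only in qubit 2: amplitudes (a, b) of (|…0…⟩, |…1…⟩) become ((a + b)/√2, (a − b)/√2). Kets absent from the input have amplitude 0.
(|010⟩, |011⟩): (a, b) = (0, 0.9781) → (0.6916, -0.6916)
(|100⟩, |101⟩): (a, b) = (-0.208, 0) → (-0.1471, -0.1471)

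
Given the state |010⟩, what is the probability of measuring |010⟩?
1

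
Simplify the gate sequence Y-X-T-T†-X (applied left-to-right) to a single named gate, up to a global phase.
Y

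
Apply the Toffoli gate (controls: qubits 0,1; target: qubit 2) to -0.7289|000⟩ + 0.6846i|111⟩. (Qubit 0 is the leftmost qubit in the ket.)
-0.7289|000⟩ + 0.6846i|110⟩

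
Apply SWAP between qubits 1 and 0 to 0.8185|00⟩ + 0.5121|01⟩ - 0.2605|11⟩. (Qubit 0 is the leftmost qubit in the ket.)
0.8185|00⟩ + 0.5121|10⟩ - 0.2605|11⟩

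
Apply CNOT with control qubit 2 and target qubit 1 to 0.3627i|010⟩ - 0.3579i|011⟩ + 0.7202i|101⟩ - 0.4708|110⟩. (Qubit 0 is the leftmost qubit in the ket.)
-0.3579i|001⟩ + 0.3627i|010⟩ - 0.4708|110⟩ + 0.7202i|111⟩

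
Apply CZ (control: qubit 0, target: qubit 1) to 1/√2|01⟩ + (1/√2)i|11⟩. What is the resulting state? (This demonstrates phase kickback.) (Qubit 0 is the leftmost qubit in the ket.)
1/√2|01⟩ - (1/√2)i|11⟩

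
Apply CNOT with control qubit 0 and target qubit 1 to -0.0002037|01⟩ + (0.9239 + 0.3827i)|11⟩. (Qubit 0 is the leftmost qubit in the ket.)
-0.0002037|01⟩ + (0.9239 + 0.3827i)|10⟩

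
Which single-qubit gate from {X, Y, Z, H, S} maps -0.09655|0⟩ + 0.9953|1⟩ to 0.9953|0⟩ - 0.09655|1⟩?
X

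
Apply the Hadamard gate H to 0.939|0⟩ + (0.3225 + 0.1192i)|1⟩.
(0.892 + 0.08429i)|0⟩ + (0.4359 - 0.08429i)|1⟩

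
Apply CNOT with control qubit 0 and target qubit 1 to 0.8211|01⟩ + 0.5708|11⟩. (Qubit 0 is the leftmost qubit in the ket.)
0.8211|01⟩ + 0.5708|10⟩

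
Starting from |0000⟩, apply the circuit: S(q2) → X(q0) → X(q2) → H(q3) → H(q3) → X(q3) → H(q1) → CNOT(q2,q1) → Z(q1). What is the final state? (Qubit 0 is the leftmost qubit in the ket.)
1/√2|1011⟩ - 1/√2|1111⟩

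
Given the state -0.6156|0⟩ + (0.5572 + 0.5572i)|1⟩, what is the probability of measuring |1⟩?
0.6209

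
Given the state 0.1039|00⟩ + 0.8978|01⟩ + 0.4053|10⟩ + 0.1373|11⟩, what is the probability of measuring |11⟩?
0.01885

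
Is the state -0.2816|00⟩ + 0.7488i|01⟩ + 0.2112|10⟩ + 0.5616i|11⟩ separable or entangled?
Entangled

Writing the state as a|00⟩ + b|01⟩ + c|10⟩ + d|11⟩, it is a product state iff ad − bc = 0.
Here (a, b, c, d) = (-0.2816, 0.7488i, 0.2112, 0.5616i): ad − bc = (-0.2816)(0.5616i) − (0.7488i)(0.2112) = -0.3163i ≠ 0, so the state is entangled.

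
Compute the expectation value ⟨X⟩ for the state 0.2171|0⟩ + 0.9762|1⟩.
0.4239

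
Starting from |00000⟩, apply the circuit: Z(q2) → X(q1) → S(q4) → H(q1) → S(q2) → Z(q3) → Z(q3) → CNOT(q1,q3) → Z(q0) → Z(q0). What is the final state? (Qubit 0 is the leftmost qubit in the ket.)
1/√2|00000⟩ - 1/√2|01010⟩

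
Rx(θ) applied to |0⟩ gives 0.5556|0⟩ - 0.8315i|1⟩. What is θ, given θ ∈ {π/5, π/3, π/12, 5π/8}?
5π/8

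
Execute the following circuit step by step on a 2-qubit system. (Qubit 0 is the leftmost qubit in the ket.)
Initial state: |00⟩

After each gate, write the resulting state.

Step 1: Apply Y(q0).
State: i|10⟩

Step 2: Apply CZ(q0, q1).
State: i|10⟩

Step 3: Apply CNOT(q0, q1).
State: i|11⟩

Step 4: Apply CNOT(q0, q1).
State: i|10⟩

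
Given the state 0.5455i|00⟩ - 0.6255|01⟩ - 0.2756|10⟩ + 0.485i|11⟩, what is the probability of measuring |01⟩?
0.3913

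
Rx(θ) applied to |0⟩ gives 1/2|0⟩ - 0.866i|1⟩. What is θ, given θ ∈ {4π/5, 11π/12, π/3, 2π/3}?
2π/3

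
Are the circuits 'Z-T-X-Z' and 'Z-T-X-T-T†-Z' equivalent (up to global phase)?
Yes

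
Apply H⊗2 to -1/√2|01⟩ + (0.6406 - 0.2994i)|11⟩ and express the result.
(-0.03325 - 0.1497i)|00⟩ + (0.03325 + 0.1497i)|01⟩ + (-0.6739 + 0.1497i)|10⟩ + (0.6739 - 0.1497i)|11⟩

H⊗2 gives amp(|y⟩) = (1/2) Σ_x (−1)^(x·y) amp(|x⟩), where x·y is the number of positions in which both x and y have a 1.
|00⟩: (-1/√2 + (0.6406 - 0.2994i))/2 = (-0.03325 - 0.1497i)
|01⟩: (1/√2 - (0.6406 - 0.2994i))/2 = (0.03325 + 0.1497i)
|10⟩: (-1/√2 - (0.6406 - 0.2994i))/2 = (-0.6739 + 0.1497i)
|11⟩: (1/√2 + (0.6406 - 0.2994i))/2 = (0.6739 - 0.1497i)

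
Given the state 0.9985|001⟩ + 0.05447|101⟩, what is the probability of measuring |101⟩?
0.002967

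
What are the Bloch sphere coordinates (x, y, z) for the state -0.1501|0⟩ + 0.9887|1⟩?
(-0.2968, 0, -0.955)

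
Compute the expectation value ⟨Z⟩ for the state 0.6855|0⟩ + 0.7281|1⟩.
-0.06022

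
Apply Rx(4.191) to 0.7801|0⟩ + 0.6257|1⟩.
(-0.3908 - 0.5415i)|0⟩ + (-0.3134 - 0.6752i)|1⟩

Rx(4.191) = [[cos(θ/2), −i·sin(θ/2)], [−i·sin(θ/2), cos(θ/2)]]; θ = 4.191, cos(θ/2) ≈ -0.500957, sin(θ/2) ≈ 0.865472.
With a = amp(|0⟩) = 0.7801 and b = amp(|1⟩) = 0.6257:
new amp(|0⟩) = (-0.500957)·a + (-0.865472i)·b = (-0.3908 - 0.5415i)
new amp(|1⟩) = (-0.865472i)·a + (-0.500957)·b = (-0.3134 - 0.6752i)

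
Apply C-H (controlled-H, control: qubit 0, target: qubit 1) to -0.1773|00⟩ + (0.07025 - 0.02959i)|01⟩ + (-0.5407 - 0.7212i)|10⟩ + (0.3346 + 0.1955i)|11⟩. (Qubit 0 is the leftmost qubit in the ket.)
-0.1773|00⟩ + (0.07025 - 0.02959i)|01⟩ + (-0.1457 - 0.3717i)|10⟩ + (-0.6189 - 0.6482i)|11⟩

C-H leaves the control-|0⟩ kets |00⟩, |01⟩ unchanged and applies H to qubit 1 on the control-|1⟩ pair (|10⟩, |11⟩).
H = [[1/√2, 1/√2], [1/√2, -1/√2]].
With a = amp(|10⟩) = (-0.5407 - 0.7212i) and b = amp(|11⟩) = (0.3346 + 0.1955i):
new amp(|10⟩) = (1/√2)·a + (1/√2)·b = (-0.1457 - 0.3717i)
new amp(|11⟩) = (1/√2)·a + (-1/√2)·b = (-0.6189 - 0.6482i)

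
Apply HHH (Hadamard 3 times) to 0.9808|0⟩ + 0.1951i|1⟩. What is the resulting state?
(0.6935 + 0.138i)|0⟩ + (0.6935 - 0.138i)|1⟩

H² = I, so H^3 = H: a single Hadamard. With (a, b) = (0.9808, 0.1951i), H gives ((a + b)/√2, (a − b)/√2) = ((0.6935 + 0.138i), (0.6935 - 0.138i)).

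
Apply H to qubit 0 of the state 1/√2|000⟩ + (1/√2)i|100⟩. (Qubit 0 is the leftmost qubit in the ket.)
(1/2 + (1/2)i)|000⟩ + (1/2 - (1/2)i)|100⟩

H on qubit 0 mixes each pair of kets that differ only in qubit 0: amplitudes (a, b) of (|…0…⟩, |…1…⟩) become ((a + b)/√2, (a − b)/√2). Kets absent from the input have amplitude 0.
(|000⟩, |100⟩): (a, b) = (1/√2, (1/√2)i) → ((1/2 + (1/2)i), (1/2 - (1/2)i))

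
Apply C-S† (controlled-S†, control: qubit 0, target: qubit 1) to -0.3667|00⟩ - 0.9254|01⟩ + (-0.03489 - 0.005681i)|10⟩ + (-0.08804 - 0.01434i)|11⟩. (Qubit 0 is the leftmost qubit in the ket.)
-0.3667|00⟩ - 0.9254|01⟩ + (-0.03489 - 0.005681i)|10⟩ + (-0.01434 + 0.08804i)|11⟩

C-S† leaves the control-|0⟩ kets |00⟩, |01⟩ unchanged and applies S† to qubit 1 on the control-|1⟩ pair (|10⟩, |11⟩).
S† = [[1, 0], [0, -i]].
With a = amp(|10⟩) = (-0.03489 - 0.005681i) and b = amp(|11⟩) = (-0.08804 - 0.01434i):
new amp(|10⟩) = (1)·a = (-0.03489 - 0.005681i)
new amp(|11⟩) = (-i)·b = (-0.01434 + 0.08804i)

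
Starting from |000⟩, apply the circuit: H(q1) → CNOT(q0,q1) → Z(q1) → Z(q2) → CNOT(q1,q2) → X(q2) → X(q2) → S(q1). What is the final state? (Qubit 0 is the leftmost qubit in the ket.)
1/√2|000⟩ - (1/√2)i|011⟩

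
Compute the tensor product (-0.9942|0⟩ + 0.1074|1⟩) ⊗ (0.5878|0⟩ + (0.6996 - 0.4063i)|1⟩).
-0.5844|00⟩ + (-0.6955 + 0.4039i)|01⟩ + 0.06313|10⟩ + (0.07514 - 0.04364i)|11⟩

amp(|b₁b₂…⟩) = product of the factor amplitudes for bits b₁, b₂, …; only kets whose every factor amplitude is nonzero survive.
|00⟩: (-0.9942)(0.5878) = -0.5844
|01⟩: (-0.9942)(0.6996 - 0.4063i) = (-0.6955 + 0.4039i)
|10⟩: (0.1074)(0.5878) = 0.06313
|11⟩: (0.1074)(0.6996 - 0.4063i) = (0.07514 - 0.04364i)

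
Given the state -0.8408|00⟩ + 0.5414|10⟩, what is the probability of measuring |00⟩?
0.7069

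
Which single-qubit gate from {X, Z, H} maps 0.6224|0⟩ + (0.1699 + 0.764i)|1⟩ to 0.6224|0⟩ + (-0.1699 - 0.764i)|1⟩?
Z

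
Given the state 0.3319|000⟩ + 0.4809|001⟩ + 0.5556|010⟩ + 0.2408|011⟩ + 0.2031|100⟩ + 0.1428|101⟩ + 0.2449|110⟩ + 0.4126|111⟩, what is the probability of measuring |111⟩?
0.1702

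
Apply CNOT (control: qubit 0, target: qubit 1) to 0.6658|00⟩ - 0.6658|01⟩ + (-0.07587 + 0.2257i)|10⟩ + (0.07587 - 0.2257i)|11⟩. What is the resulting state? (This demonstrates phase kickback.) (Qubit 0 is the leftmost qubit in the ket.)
0.6658|00⟩ - 0.6658|01⟩ + (0.07587 - 0.2257i)|10⟩ + (-0.07587 + 0.2257i)|11⟩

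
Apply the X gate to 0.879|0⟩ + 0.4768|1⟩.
0.4768|0⟩ + 0.879|1⟩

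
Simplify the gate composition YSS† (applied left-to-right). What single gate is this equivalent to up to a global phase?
Y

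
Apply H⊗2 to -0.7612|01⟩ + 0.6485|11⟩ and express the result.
-0.05635|00⟩ + 0.05635|01⟩ - 0.7049|10⟩ + 0.7049|11⟩

H⊗2 gives amp(|y⟩) = (1/2) Σ_x (−1)^(x·y) amp(|x⟩), where x·y is the number of positions in which both x and y have a 1.
|00⟩: (-0.7612 + 0.6485)/2 = -0.05635
|01⟩: (0.7612 - 0.6485)/2 = 0.05635
|10⟩: (-0.7612 - 0.6485)/2 = -0.7049
|11⟩: (0.7612 + 0.6485)/2 = 0.7049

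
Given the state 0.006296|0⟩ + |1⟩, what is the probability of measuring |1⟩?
1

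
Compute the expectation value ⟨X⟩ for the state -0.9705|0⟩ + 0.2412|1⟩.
-0.4682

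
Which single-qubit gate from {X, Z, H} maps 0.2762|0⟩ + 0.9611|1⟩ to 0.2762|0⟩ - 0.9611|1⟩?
Z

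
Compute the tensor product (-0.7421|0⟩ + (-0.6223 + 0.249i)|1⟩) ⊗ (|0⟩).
-0.7421|00⟩ + (-0.6223 + 0.249i)|10⟩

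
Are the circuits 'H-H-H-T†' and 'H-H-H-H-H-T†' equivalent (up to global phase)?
Yes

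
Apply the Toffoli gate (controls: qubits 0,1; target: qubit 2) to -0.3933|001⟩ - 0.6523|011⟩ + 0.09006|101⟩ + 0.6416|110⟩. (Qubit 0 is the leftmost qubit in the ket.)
-0.3933|001⟩ - 0.6523|011⟩ + 0.09006|101⟩ + 0.6416|111⟩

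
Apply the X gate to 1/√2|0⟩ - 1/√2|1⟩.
-1/√2|0⟩ + 1/√2|1⟩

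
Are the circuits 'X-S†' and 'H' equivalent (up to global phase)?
No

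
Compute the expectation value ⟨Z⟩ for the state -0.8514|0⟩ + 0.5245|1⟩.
0.4498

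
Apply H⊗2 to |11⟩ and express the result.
1/2|00⟩ - 1/2|01⟩ - 1/2|10⟩ + 1/2|11⟩

H⊗2 gives amp(|y⟩) = (1/2) Σ_x (−1)^(x·y) amp(|x⟩), where x·y is the number of positions in which both x and y have a 1.
|00⟩: (1)/2 = 1/2
|01⟩: (-1)/2 = -1/2
|10⟩: (-1)/2 = -1/2
|11⟩: (1)/2 = 1/2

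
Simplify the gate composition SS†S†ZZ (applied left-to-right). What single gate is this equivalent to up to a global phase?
S†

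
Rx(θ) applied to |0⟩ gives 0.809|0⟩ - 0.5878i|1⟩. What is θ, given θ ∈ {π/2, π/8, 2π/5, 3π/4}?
2π/5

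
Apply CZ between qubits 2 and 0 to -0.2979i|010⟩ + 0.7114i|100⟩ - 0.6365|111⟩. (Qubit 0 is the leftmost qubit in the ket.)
-0.2979i|010⟩ + 0.7114i|100⟩ + 0.6365|111⟩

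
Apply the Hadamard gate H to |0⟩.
1/√2|0⟩ + 1/√2|1⟩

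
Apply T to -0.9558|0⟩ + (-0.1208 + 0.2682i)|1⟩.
-0.9558|0⟩ + (-0.2751 + 0.1042i)|1⟩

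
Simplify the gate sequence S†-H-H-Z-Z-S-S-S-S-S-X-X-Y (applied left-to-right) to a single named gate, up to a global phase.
Y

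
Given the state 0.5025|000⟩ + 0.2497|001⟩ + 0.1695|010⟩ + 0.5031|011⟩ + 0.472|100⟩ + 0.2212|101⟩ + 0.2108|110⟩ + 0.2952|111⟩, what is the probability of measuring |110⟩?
0.04444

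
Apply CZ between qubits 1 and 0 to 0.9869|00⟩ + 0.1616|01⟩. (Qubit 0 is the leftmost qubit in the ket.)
0.9869|00⟩ + 0.1616|01⟩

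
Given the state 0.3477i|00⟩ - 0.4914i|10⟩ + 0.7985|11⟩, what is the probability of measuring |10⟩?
0.2415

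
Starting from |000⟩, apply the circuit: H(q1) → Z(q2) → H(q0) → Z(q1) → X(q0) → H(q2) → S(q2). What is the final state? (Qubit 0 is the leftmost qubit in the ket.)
1/√8|000⟩ + (1/√8)i|001⟩ - 1/√8|010⟩ - (1/√8)i|011⟩ + 1/√8|100⟩ + (1/√8)i|101⟩ - 1/√8|110⟩ - (1/√8)i|111⟩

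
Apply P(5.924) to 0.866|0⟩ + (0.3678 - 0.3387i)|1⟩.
0.866|0⟩ + (0.2253 - 0.4464i)|1⟩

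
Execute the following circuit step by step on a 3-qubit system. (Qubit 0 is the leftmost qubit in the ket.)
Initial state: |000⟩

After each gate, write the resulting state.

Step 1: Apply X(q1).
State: |010⟩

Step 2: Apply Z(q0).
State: |010⟩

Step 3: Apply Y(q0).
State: i|110⟩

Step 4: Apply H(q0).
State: (1/√2)i|010⟩ - (1/√2)i|110⟩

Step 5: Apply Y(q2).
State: -1/√2|011⟩ + 1/√2|111⟩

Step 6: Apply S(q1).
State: -(1/√2)i|011⟩ + (1/√2)i|111⟩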